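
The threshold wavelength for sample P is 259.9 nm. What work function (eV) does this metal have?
4.77 eV

At the threshold wavelength, photon energy equals work function:
φ = hc/λ₀

Calculating:
φ = (6.626×10⁻³⁴ J·s)(3×10⁸ m/s) / (259.9×10⁻⁹ m)
φ = 4.77 eV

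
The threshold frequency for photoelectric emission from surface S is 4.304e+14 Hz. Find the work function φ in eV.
1.78 eV

At the threshold frequency, photon energy equals work function:
φ = hf₀

Calculating:
φ = (6.626×10⁻³⁴ J·s)(4.304e+14 Hz)
φ = 1.78 eV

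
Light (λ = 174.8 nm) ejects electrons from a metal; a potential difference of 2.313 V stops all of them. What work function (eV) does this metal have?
4.78 eV

The stopping potential gives the maximum kinetic energy: KE_max = eV_s = 2.313 eV

From Einstein's photoelectric equation: KE_max = hc/λ - φ
Rearranging: φ = hc/λ - KE_max

Calculate photon energy:
E_photon = hc/λ = (6.626×10⁻³⁴ J·s)(3×10⁸ m/s) / (174.8×10⁻⁹ m) = 7.0929 eV

Therefore:
φ = 7.0929 - 2.313 = 4.78 eV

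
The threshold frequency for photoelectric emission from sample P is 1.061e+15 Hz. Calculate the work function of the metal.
4.39 eV

At the threshold frequency, photon energy equals work function:
φ = hf₀

Calculating:
φ = (6.626×10⁻³⁴ J·s)(1.061e+15 Hz)
φ = 4.39 eV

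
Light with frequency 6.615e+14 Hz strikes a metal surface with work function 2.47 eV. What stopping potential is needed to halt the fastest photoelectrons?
0.2657 V

The stopping potential V_s satisfies: eV_s = KE_max

First, find KE_max using Einstein's equation:
E_photon = hf = (6.626×10⁻³⁴ J·s)(6.615e+14 Hz) = 2.7357 eV
KE_max = E_photon - φ = 2.7357 - 2.47 = 0.2657 eV

Since eV_s = KE_max:
V_s = KE_max/e = 0.2657 V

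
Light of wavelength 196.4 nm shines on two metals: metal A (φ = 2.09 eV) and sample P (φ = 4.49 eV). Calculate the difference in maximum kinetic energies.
2.4000 eV

Using KE_max = hc/λ - φ for each metal:

Photon energy: E = hc/λ = 6.3128 eV

For metal A (φ₁ = 2.09 eV):
KE₁ = E - φ₁ = 6.3128 - 2.09 = 4.2228 eV

For sample P (φ₂ = 4.49 eV):
KE₂ = E - φ₂ = 6.3128 - 4.49 = 1.8228 eV

Difference:
ΔKE = KE₁ - KE₂ = 4.2228 - 1.8228 = 2.4000 eV

Note: The difference equals the difference in work functions: 4.49 - 2.09 = 2.40 eV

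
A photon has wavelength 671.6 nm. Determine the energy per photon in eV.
1.8461 eV

Using E = hf = hc/λ:

E = hc/λ = (6.626×10⁻³⁴ J·s)(3×10⁸ m/s) / (671.6×10⁻⁹ m)
E = 1.8461 eV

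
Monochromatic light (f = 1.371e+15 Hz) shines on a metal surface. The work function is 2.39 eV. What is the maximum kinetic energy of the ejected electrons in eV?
3.2800 eV

Using Einstein's photoelectric equation: KE_max = hf - φ

First, calculate the photon energy:
E_photon = hf = (6.626×10⁻³⁴ J·s)(1.371e+15 Hz)
E_photon = 5.6700 eV

Then, the maximum kinetic energy:
KE_max = E_photon - φ = 5.6700 eV - 2.39 eV = 3.2800 eV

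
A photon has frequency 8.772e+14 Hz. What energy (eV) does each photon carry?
3.6278 eV

Using E = hf:

E = hf = (6.626×10⁻³⁴ J·s)(8.772e+14 Hz)
E = 3.6278 eV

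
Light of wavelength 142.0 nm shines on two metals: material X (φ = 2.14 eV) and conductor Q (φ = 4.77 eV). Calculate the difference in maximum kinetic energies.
2.6300 eV

Using KE_max = hc/λ - φ for each metal:

Photon energy: E = hc/λ = 8.7313 eV

For material X (φ₁ = 2.14 eV):
KE₁ = E - φ₁ = 8.7313 - 2.14 = 6.5913 eV

For conductor Q (φ₂ = 4.77 eV):
KE₂ = E - φ₂ = 8.7313 - 4.77 = 3.9613 eV

Difference:
ΔKE = KE₁ - KE₂ = 6.5913 - 3.9613 = 2.6300 eV

Note: The difference equals the difference in work functions: 4.77 - 2.14 = 2.63 eV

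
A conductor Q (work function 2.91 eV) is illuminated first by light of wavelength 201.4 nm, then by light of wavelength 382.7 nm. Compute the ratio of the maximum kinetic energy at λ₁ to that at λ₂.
9.8450

Using Einstein's equation: KE_max = hc/λ - φ

For λ₁ = 201.4 nm:
E₁ = hc/λ₁ = 6.1561 eV
KE₁ = E₁ - φ = 6.1561 - 2.91 = 3.2461 eV

For λ₂ = 382.7 nm:
E₂ = hc/λ₂ = 3.2397 eV
KE₂ = E₂ - φ = 3.2397 - 2.91 = 0.3297 eV

Ratio: KE₁/KE₂ = 3.2461/0.3297 = 9.8450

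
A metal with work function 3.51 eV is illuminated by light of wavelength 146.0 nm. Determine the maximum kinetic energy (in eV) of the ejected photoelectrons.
4.9821 eV

Using Einstein's photoelectric equation: KE_max = hf - φ = hc/λ - φ

First, calculate the photon energy:
E_photon = hc/λ = (6.626×10⁻³⁴ J·s)(3×10⁸ m/s) / (146.0×10⁻⁹ m)
E_photon = 8.4921 eV

Then, the maximum kinetic energy:
KE_max = E_photon - φ = 8.4921 eV - 3.51 eV = 4.9821 eV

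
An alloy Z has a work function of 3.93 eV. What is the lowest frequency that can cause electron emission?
9.5027e+14 Hz

The threshold frequency is when the photon energy equals the work function:
hf₀ = φ

Solving for f₀:
f₀ = φ/h = (3.93 eV × 1.602×10⁻¹⁹ J/eV) / (6.626×10⁻³⁴ J·s)
f₀ = 9.5027e+14 Hz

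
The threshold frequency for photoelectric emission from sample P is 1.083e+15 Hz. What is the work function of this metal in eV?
4.48 eV

At the threshold frequency, photon energy equals work function:
φ = hf₀

Calculating:
φ = (6.626×10⁻³⁴ J·s)(1.083e+15 Hz)
φ = 4.48 eV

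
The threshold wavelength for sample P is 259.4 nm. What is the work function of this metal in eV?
4.78 eV

At the threshold wavelength, photon energy equals work function:
φ = hc/λ₀

Calculating:
φ = (6.626×10⁻³⁴ J·s)(3×10⁸ m/s) / (259.4×10⁻⁹ m)
φ = 4.78 eV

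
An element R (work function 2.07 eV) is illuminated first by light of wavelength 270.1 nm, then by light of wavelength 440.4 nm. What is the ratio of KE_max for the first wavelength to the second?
3.3818

Using Einstein's equation: KE_max = hc/λ - φ

For λ₁ = 270.1 nm:
E₁ = hc/λ₁ = 4.5903 eV
KE₁ = E₁ - φ = 4.5903 - 2.07 = 2.5203 eV

For λ₂ = 440.4 nm:
E₂ = hc/λ₂ = 2.8153 eV
KE₂ = E₂ - φ = 2.8153 - 2.07 = 0.7453 eV

Ratio: KE₁/KE₂ = 2.5203/0.7453 = 3.3818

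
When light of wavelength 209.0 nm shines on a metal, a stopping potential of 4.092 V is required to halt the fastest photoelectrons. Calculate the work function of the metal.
1.84 eV

The stopping potential gives the maximum kinetic energy: KE_max = eV_s = 4.092 eV

From Einstein's photoelectric equation: KE_max = hc/λ - φ
Rearranging: φ = hc/λ - KE_max

Calculate photon energy:
E_photon = hc/λ = (6.626×10⁻³⁴ J·s)(3×10⁸ m/s) / (209.0×10⁻⁹ m) = 5.9323 eV

Therefore:
φ = 5.9323 - 4.092 = 1.84 eV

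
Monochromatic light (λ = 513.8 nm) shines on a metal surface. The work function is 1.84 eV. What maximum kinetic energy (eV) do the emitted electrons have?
0.5731 eV

Using Einstein's photoelectric equation: KE_max = hf - φ = hc/λ - φ

First, calculate the photon energy:
E_photon = hc/λ = (6.626×10⁻³⁴ J·s)(3×10⁸ m/s) / (513.8×10⁻⁹ m)
E_photon = 2.4131 eV

Then, the maximum kinetic energy:
KE_max = E_photon - φ = 2.4131 eV - 1.84 eV = 0.5731 eV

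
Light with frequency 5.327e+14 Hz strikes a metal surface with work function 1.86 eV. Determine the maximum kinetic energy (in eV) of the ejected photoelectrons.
0.3431 eV

Using Einstein's photoelectric equation: KE_max = hf - φ

First, calculate the photon energy:
E_photon = hf = (6.626×10⁻³⁴ J·s)(5.327e+14 Hz)
E_photon = 2.2031 eV

Then, the maximum kinetic energy:
KE_max = E_photon - φ = 2.2031 eV - 1.86 eV = 0.3431 eV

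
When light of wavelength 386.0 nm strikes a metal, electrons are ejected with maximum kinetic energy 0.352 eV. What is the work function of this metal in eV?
2.86 eV

From Einstein's photoelectric equation: KE_max = hf - φ = hc/λ - φ

Rearranging for φ:
φ = hc/λ - KE_max

Calculate photon energy:
E_photon = hc/λ = 3.2120 eV

Therefore:
φ = 3.2120 - 0.352 = 2.86 eV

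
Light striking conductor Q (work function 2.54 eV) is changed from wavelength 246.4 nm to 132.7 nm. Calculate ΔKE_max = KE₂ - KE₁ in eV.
4.3114 eV

Using Einstein's equation: KE_max = hc/λ - φ

For λ₁ = 246.4 nm:
KE₁ = hc/λ₁ - φ = 5.0318 - 2.54 = 2.4918 eV

For λ₂ = 132.7 nm:
KE₂ = hc/λ₂ - φ = 9.3432 - 2.54 = 6.8032 eV

Change in KE:
ΔKE = KE₂ - KE₁ = 6.8032 - 2.4918 = 4.3114 eV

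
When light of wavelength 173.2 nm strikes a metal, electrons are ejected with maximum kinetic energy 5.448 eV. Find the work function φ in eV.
1.71 eV

From Einstein's photoelectric equation: KE_max = hf - φ = hc/λ - φ

Rearranging for φ:
φ = hc/λ - KE_max

Calculate photon energy:
E_photon = hc/λ = 7.1584 eV

Therefore:
φ = 7.1584 - 5.448 = 1.71 eV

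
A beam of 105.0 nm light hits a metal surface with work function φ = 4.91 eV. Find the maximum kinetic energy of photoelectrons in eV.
6.8980 eV

Using Einstein's photoelectric equation: KE_max = hf - φ = hc/λ - φ

First, calculate the photon energy:
E_photon = hc/λ = (6.626×10⁻³⁴ J·s)(3×10⁸ m/s) / (105.0×10⁻⁹ m)
E_photon = 11.8080 eV

Then, the maximum kinetic energy:
KE_max = E_photon - φ = 11.8080 eV - 4.91 eV = 6.8980 eV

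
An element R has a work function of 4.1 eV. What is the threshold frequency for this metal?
9.9138e+14 Hz

The threshold frequency is when the photon energy equals the work function:
hf₀ = φ

Solving for f₀:
f₀ = φ/h = (4.1 eV × 1.602×10⁻¹⁹ J/eV) / (6.626×10⁻³⁴ J·s)
f₀ = 9.9138e+14 Hz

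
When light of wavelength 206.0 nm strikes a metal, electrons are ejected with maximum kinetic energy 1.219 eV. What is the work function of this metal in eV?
4.80 eV

From Einstein's photoelectric equation: KE_max = hf - φ = hc/λ - φ

Rearranging for φ:
φ = hc/λ - KE_max

Calculate photon energy:
E_photon = hc/λ = 6.0187 eV

Therefore:
φ = 6.0187 - 1.219 = 4.80 eV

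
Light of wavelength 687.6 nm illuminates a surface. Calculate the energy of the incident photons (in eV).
1.8031 eV

Using E = hf = hc/λ:

E = hc/λ = (6.626×10⁻³⁴ J·s)(3×10⁸ m/s) / (687.6×10⁻⁹ m)
E = 1.8031 eV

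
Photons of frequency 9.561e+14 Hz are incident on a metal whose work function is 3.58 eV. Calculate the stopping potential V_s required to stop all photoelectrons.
0.3741 V

The stopping potential V_s satisfies: eV_s = KE_max

First, find KE_max using Einstein's equation:
E_photon = hf = (6.626×10⁻³⁴ J·s)(9.561e+14 Hz) = 3.9541 eV
KE_max = E_photon - φ = 3.9541 - 3.58 = 0.3741 eV

Since eV_s = KE_max:
V_s = KE_max/e = 0.3741 V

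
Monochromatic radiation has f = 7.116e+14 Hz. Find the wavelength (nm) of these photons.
421.29 nm

Using the wave equation: c = fλ

Solving for wavelength:
λ = c/f = (3×10⁸ m/s) / (7.116e+14 Hz)
λ = 421.29 nm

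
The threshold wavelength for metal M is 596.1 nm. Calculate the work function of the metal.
2.08 eV

At the threshold wavelength, photon energy equals work function:
φ = hc/λ₀

Calculating:
φ = (6.626×10⁻³⁴ J·s)(3×10⁸ m/s) / (596.1×10⁻⁹ m)
φ = 2.08 eV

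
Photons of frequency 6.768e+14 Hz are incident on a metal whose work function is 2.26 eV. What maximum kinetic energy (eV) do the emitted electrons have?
0.5390 eV

Using Einstein's photoelectric equation: KE_max = hf - φ

First, calculate the photon energy:
E_photon = hf = (6.626×10⁻³⁴ J·s)(6.768e+14 Hz)
E_photon = 2.7990 eV

Then, the maximum kinetic energy:
KE_max = E_photon - φ = 2.7990 eV - 2.26 eV = 0.5390 eV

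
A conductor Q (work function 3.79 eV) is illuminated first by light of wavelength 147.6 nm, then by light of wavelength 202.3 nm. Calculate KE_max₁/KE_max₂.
1.9712

Using Einstein's equation: KE_max = hc/λ - φ

For λ₁ = 147.6 nm:
E₁ = hc/λ₁ = 8.4000 eV
KE₁ = E₁ - φ = 8.4000 - 3.79 = 4.6100 eV

For λ₂ = 202.3 nm:
E₂ = hc/λ₂ = 6.1287 eV
KE₂ = E₂ - φ = 6.1287 - 3.79 = 2.3387 eV

Ratio: KE₁/KE₂ = 4.6100/2.3387 = 1.9712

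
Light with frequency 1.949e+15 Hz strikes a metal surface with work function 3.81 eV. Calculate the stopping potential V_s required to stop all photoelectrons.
4.2504 V

The stopping potential V_s satisfies: eV_s = KE_max

First, find KE_max using Einstein's equation:
E_photon = hf = (6.626×10⁻³⁴ J·s)(1.949e+15 Hz) = 8.0604 eV
KE_max = E_photon - φ = 8.0604 - 3.81 = 4.2504 eV

Since eV_s = KE_max:
V_s = KE_max/e = 4.2504 V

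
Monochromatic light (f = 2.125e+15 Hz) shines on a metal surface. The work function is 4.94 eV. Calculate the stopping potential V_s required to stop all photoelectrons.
3.8483 V

The stopping potential V_s satisfies: eV_s = KE_max

First, find KE_max using Einstein's equation:
E_photon = hf = (6.626×10⁻³⁴ J·s)(2.125e+15 Hz) = 8.7883 eV
KE_max = E_photon - φ = 8.7883 - 4.94 = 3.8483 eV

Since eV_s = KE_max:
V_s = KE_max/e = 3.8483 V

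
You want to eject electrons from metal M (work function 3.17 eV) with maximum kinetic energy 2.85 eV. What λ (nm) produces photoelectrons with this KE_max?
205.95 nm

From Einstein's equation: KE_max = hc/λ - φ

Rearranging for λ:
hc/λ = KE_max + φ
λ = hc/(KE_max + φ)

Required photon energy:
E_photon = KE_max + φ = 2.85 + 3.17 = 6.02 eV

Required wavelength:
λ = hc/E_photon = (6.626×10⁻³⁴)(3×10⁸) / (6.02 × 1.602×10⁻¹⁹)
λ = 205.95 nm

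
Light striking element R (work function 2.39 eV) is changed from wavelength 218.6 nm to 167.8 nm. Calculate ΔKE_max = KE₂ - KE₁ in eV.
1.7171 eV

Using Einstein's equation: KE_max = hc/λ - φ

For λ₁ = 218.6 nm:
KE₁ = hc/λ₁ - φ = 5.6717 - 2.39 = 3.2817 eV

For λ₂ = 167.8 nm:
KE₂ = hc/λ₂ - φ = 7.3888 - 2.39 = 4.9988 eV

Change in KE:
ΔKE = KE₂ - KE₁ = 4.9988 - 3.2817 = 1.7171 eV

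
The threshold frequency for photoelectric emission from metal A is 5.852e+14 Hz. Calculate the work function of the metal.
2.42 eV

At the threshold frequency, photon energy equals work function:
φ = hf₀

Calculating:
φ = (6.626×10⁻³⁴ J·s)(5.852e+14 Hz)
φ = 2.42 eV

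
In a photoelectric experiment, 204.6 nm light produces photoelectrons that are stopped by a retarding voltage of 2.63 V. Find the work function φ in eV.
3.43 eV

The stopping potential gives the maximum kinetic energy: KE_max = eV_s = 2.63 eV

From Einstein's photoelectric equation: KE_max = hc/λ - φ
Rearranging: φ = hc/λ - KE_max

Calculate photon energy:
E_photon = hc/λ = (6.626×10⁻³⁴ J·s)(3×10⁸ m/s) / (204.6×10⁻⁹ m) = 6.0598 eV

Therefore:
φ = 6.0598 - 2.63 = 3.43 eV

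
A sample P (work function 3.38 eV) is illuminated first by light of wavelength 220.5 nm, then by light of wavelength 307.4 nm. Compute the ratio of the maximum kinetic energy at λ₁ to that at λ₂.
3.4330

Using Einstein's equation: KE_max = hc/λ - φ

For λ₁ = 220.5 nm:
E₁ = hc/λ₁ = 5.6229 eV
KE₁ = E₁ - φ = 5.6229 - 3.38 = 2.2429 eV

For λ₂ = 307.4 nm:
E₂ = hc/λ₂ = 4.0333 eV
KE₂ = E₂ - φ = 4.0333 - 3.38 = 0.6533 eV

Ratio: KE₁/KE₂ = 2.2429/0.6533 = 3.4330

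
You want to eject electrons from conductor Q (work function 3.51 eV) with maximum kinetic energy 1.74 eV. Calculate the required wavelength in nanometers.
236.16 nm

From Einstein's equation: KE_max = hc/λ - φ

Rearranging for λ:
hc/λ = KE_max + φ
λ = hc/(KE_max + φ)

Required photon energy:
E_photon = KE_max + φ = 1.74 + 3.51 = 5.25 eV

Required wavelength:
λ = hc/E_photon = (6.626×10⁻³⁴)(3×10⁸) / (5.25 × 1.602×10⁻¹⁹)
λ = 236.16 nm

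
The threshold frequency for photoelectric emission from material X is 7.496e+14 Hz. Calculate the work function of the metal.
3.10 eV

At the threshold frequency, photon energy equals work function:
φ = hf₀

Calculating:
φ = (6.626×10⁻³⁴ J·s)(7.496e+14 Hz)
φ = 3.10 eV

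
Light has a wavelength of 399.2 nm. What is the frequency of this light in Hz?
7.5098e+14 Hz

Using the wave equation: c = fλ

Solving for frequency:
f = c/λ = (3×10⁸ m/s) / (399.2×10⁻⁹ m)
f = 7.5098e+14 Hz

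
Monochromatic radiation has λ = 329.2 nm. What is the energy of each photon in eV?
3.7662 eV

Using E = hf = hc/λ:

E = hc/λ = (6.626×10⁻³⁴ J·s)(3×10⁸ m/s) / (329.2×10⁻⁹ m)
E = 3.7662 eV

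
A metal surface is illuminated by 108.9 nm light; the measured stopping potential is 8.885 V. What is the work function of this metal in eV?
2.50 eV

The stopping potential gives the maximum kinetic energy: KE_max = eV_s = 8.885 eV

From Einstein's photoelectric equation: KE_max = hc/λ - φ
Rearranging: φ = hc/λ - KE_max

Calculate photon energy:
E_photon = hc/λ = (6.626×10⁻³⁴ J·s)(3×10⁸ m/s) / (108.9×10⁻⁹ m) = 11.3851 eV

Therefore:
φ = 11.3851 - 8.885 = 2.50 eV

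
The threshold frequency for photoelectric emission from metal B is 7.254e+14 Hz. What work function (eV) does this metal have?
3.00 eV

At the threshold frequency, photon energy equals work function:
φ = hf₀

Calculating:
φ = (6.626×10⁻³⁴ J·s)(7.254e+14 Hz)
φ = 3.00 eV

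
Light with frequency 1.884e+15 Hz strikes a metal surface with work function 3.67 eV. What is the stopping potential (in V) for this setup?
4.1216 V

The stopping potential V_s satisfies: eV_s = KE_max

First, find KE_max using Einstein's equation:
E_photon = hf = (6.626×10⁻³⁴ J·s)(1.884e+15 Hz) = 7.7916 eV
KE_max = E_photon - φ = 7.7916 - 3.67 = 4.1216 eV

Since eV_s = KE_max:
V_s = KE_max/e = 4.1216 V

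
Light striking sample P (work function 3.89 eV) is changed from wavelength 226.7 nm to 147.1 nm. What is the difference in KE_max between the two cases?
2.9595 eV

Using Einstein's equation: KE_max = hc/λ - φ

For λ₁ = 226.7 nm:
KE₁ = hc/λ₁ - φ = 5.4691 - 3.89 = 1.5791 eV

For λ₂ = 147.1 nm:
KE₂ = hc/λ₂ - φ = 8.4286 - 3.89 = 4.5386 eV

Change in KE:
ΔKE = KE₂ - KE₁ = 4.5386 - 1.5791 = 2.9595 eV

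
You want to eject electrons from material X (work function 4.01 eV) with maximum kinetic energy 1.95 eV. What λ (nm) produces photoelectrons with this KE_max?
208.03 nm

From Einstein's equation: KE_max = hc/λ - φ

Rearranging for λ:
hc/λ = KE_max + φ
λ = hc/(KE_max + φ)

Required photon energy:
E_photon = KE_max + φ = 1.95 + 4.01 = 5.96 eV

Required wavelength:
λ = hc/E_photon = (6.626×10⁻³⁴)(3×10⁸) / (5.96 × 1.602×10⁻¹⁹)
λ = 208.03 nm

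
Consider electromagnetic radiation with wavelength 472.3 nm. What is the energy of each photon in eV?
2.6251 eV

Using E = hf = hc/λ:

E = hc/λ = (6.626×10⁻³⁴ J·s)(3×10⁸ m/s) / (472.3×10⁻⁹ m)
E = 2.6251 eV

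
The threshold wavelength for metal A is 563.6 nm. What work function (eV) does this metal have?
2.20 eV

At the threshold wavelength, photon energy equals work function:
φ = hc/λ₀

Calculating:
φ = (6.626×10⁻³⁴ J·s)(3×10⁸ m/s) / (563.6×10⁻⁹ m)
φ = 2.20 eV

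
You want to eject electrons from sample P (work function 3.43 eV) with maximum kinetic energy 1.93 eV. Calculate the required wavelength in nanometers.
231.31 nm

From Einstein's equation: KE_max = hc/λ - φ

Rearranging for λ:
hc/λ = KE_max + φ
λ = hc/(KE_max + φ)

Required photon energy:
E_photon = KE_max + φ = 1.93 + 3.43 = 5.36 eV

Required wavelength:
λ = hc/E_photon = (6.626×10⁻³⁴)(3×10⁸) / (5.36 × 1.602×10⁻¹⁹)
λ = 231.31 nm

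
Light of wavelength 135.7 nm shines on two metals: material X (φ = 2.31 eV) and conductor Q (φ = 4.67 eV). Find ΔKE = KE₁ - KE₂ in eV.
2.3600 eV

Using KE_max = hc/λ - φ for each metal:

Photon energy: E = hc/λ = 9.1366 eV

For material X (φ₁ = 2.31 eV):
KE₁ = E - φ₁ = 9.1366 - 2.31 = 6.8266 eV

For conductor Q (φ₂ = 4.67 eV):
KE₂ = E - φ₂ = 9.1366 - 4.67 = 4.4666 eV

Difference:
ΔKE = KE₁ - KE₂ = 6.8266 - 4.4666 = 2.3600 eV

Note: The difference equals the difference in work functions: 4.67 - 2.31 = 2.36 eV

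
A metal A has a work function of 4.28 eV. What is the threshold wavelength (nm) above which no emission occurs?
289.68 nm

The threshold wavelength is when the photon energy equals the work function:
hc/λ₀ = φ

Solving for λ₀:
λ₀ = hc/φ = (6.626×10⁻³⁴ J·s)(3×10⁸ m/s) / (4.28 eV × 1.602×10⁻¹⁹ J/eV)
λ₀ = 289.68 nm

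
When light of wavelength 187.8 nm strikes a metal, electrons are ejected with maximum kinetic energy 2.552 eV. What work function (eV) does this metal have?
4.05 eV

From Einstein's photoelectric equation: KE_max = hf - φ = hc/λ - φ

Rearranging for φ:
φ = hc/λ - KE_max

Calculate photon energy:
E_photon = hc/λ = 6.6019 eV

Therefore:
φ = 6.6019 - 2.552 = 4.05 eV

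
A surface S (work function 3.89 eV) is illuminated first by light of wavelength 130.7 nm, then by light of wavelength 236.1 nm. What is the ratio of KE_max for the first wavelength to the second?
4.1108

Using Einstein's equation: KE_max = hc/λ - φ

For λ₁ = 130.7 nm:
E₁ = hc/λ₁ = 9.4862 eV
KE₁ = E₁ - φ = 9.4862 - 3.89 = 5.5962 eV

For λ₂ = 236.1 nm:
E₂ = hc/λ₂ = 5.2513 eV
KE₂ = E₂ - φ = 5.2513 - 3.89 = 1.3613 eV

Ratio: KE₁/KE₂ = 5.5962/1.3613 = 4.1108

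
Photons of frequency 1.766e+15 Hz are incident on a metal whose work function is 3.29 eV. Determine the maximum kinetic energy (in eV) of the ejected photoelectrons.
4.0136 eV

Using Einstein's photoelectric equation: KE_max = hf - φ

First, calculate the photon energy:
E_photon = hf = (6.626×10⁻³⁴ J·s)(1.766e+15 Hz)
E_photon = 7.3036 eV

Then, the maximum kinetic energy:
KE_max = E_photon - φ = 7.3036 eV - 3.29 eV = 4.0136 eV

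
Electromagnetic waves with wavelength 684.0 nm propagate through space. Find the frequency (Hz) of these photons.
4.3829e+14 Hz

Using the wave equation: c = fλ

Solving for frequency:
f = c/λ = (3×10⁸ m/s) / (684.0×10⁻⁹ m)
f = 4.3829e+14 Hz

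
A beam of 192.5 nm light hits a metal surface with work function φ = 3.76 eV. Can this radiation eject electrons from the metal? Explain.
Yes

For photoemission, the photon energy must exceed the work function.

Photon energy: E = hc/λ = 6.4407 eV
Work function: φ = 3.76 eV

Since E_photon (6.4407 eV) > φ (3.76 eV), photoemission WILL occur.
The threshold wavelength is λ₀ = hc/φ = 329.7 nm.
Since 192.5 nm < 329.7 nm, the light has sufficient energy.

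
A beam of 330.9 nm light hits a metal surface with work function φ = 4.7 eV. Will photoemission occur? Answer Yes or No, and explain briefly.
No

For photoemission, the photon energy must exceed the work function.

Photon energy: E = hc/λ = 3.7469 eV
Work function: φ = 4.7 eV

Since E_photon (3.7469 eV) < φ (4.7 eV), photoemission will NOT occur.
The threshold wavelength is λ₀ = hc/φ = 263.8 nm.
Since 330.9 nm > 263.8 nm, the photons lack sufficient energy.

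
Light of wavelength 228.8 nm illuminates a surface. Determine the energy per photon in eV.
5.4189 eV

Using E = hf = hc/λ:

E = hc/λ = (6.626×10⁻³⁴ J·s)(3×10⁸ m/s) / (228.8×10⁻⁹ m)
E = 5.4189 eV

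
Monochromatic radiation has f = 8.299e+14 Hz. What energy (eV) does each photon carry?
3.4322 eV

Using E = hf:

E = hf = (6.626×10⁻³⁴ J·s)(8.299e+14 Hz)
E = 3.4322 eV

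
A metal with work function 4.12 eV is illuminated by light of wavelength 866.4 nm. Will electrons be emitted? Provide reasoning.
No

For photoemission, the photon energy must exceed the work function.

Photon energy: E = hc/λ = 1.4310 eV
Work function: φ = 4.12 eV

Since E_photon (1.4310 eV) < φ (4.12 eV), photoemission will NOT occur.
The threshold wavelength is λ₀ = hc/φ = 300.9 nm.
Since 866.4 nm > 300.9 nm, the photons lack sufficient energy.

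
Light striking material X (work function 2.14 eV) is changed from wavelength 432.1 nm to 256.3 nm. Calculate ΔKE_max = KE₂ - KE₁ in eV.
1.9681 eV

Using Einstein's equation: KE_max = hc/λ - φ

For λ₁ = 432.1 nm:
KE₁ = hc/λ₁ - φ = 2.8693 - 2.14 = 0.7293 eV

For λ₂ = 256.3 nm:
KE₂ = hc/λ₂ - φ = 4.8375 - 2.14 = 2.6975 eV

Change in KE:
ΔKE = KE₂ - KE₁ = 2.6975 - 0.7293 = 1.9681 eV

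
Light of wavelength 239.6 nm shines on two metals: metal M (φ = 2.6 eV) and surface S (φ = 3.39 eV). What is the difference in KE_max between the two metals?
0.7900 eV

Using KE_max = hc/λ - φ for each metal:

Photon energy: E = hc/λ = 5.1746 eV

For metal M (φ₁ = 2.6 eV):
KE₁ = E - φ₁ = 5.1746 - 2.6 = 2.5746 eV

For surface S (φ₂ = 3.39 eV):
KE₂ = E - φ₂ = 5.1746 - 3.39 = 1.7846 eV

Difference:
ΔKE = KE₁ - KE₂ = 2.5746 - 1.7846 = 0.7900 eV

Note: The difference equals the difference in work functions: 3.39 - 2.6 = 0.79 eV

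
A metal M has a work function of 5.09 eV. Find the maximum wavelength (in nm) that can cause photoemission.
243.58 nm

The threshold wavelength is when the photon energy equals the work function:
hc/λ₀ = φ

Solving for λ₀:
λ₀ = hc/φ = (6.626×10⁻³⁴ J·s)(3×10⁸ m/s) / (5.09 eV × 1.602×10⁻¹⁹ J/eV)
λ₀ = 243.58 nm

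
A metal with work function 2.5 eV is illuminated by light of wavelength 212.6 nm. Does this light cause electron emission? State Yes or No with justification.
Yes

For photoemission, the photon energy must exceed the work function.

Photon energy: E = hc/λ = 5.8318 eV
Work function: φ = 2.5 eV

Since E_photon (5.8318 eV) > φ (2.5 eV), photoemission WILL occur.
The threshold wavelength is λ₀ = hc/φ = 495.9 nm.
Since 212.6 nm < 495.9 nm, the light has sufficient energy.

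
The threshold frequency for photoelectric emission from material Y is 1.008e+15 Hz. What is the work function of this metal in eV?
4.17 eV

At the threshold frequency, photon energy equals work function:
φ = hf₀

Calculating:
φ = (6.626×10⁻³⁴ J·s)(1.008e+15 Hz)
φ = 4.17 eV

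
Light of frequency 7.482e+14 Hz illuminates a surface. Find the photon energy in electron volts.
3.0943 eV

Using E = hf:

E = hf = (6.626×10⁻³⁴ J·s)(7.482e+14 Hz)
E = 3.0943 eV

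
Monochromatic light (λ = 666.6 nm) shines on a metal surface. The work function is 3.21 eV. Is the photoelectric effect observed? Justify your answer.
No

For photoemission, the photon energy must exceed the work function.

Photon energy: E = hc/λ = 1.8599 eV
Work function: φ = 3.21 eV

Since E_photon (1.8599 eV) < φ (3.21 eV), photoemission will NOT occur.
The threshold wavelength is λ₀ = hc/φ = 386.2 nm.
Since 666.6 nm > 386.2 nm, the photons lack sufficient energy.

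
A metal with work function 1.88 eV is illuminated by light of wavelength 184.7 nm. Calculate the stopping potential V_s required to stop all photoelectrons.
4.8327 V

The stopping potential V_s satisfies: eV_s = KE_max

First, find KE_max using Einstein's equation:
E_photon = hc/λ = 6.7127 eV
KE_max = E_photon - φ = 6.7127 - 1.88 = 4.8327 eV

Since eV_s = KE_max:
V_s = KE_max/e = 4.8327 V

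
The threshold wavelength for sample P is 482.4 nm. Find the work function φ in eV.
2.57 eV

At the threshold wavelength, photon energy equals work function:
φ = hc/λ₀

Calculating:
φ = (6.626×10⁻³⁴ J·s)(3×10⁸ m/s) / (482.4×10⁻⁹ m)
φ = 2.57 eV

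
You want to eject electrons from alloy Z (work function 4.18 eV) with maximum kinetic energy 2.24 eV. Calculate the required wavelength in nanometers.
193.12 nm

From Einstein's equation: KE_max = hc/λ - φ

Rearranging for λ:
hc/λ = KE_max + φ
λ = hc/(KE_max + φ)

Required photon energy:
E_photon = KE_max + φ = 2.24 + 4.18 = 6.42 eV

Required wavelength:
λ = hc/E_photon = (6.626×10⁻³⁴)(3×10⁸) / (6.42 × 1.602×10⁻¹⁹)
λ = 193.12 nm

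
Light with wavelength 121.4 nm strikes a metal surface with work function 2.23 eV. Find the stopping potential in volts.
7.9829 V

The stopping potential V_s satisfies: eV_s = KE_max

First, find KE_max using Einstein's equation:
E_photon = hc/λ = 10.2129 eV
KE_max = E_photon - φ = 10.2129 - 2.23 = 7.9829 eV

Since eV_s = KE_max:
V_s = KE_max/e = 7.9829 V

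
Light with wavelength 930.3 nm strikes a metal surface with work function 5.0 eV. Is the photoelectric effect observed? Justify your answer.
No

For photoemission, the photon energy must exceed the work function.

Photon energy: E = hc/λ = 1.3327 eV
Work function: φ = 5.0 eV

Since E_photon (1.3327 eV) < φ (5.0 eV), photoemission will NOT occur.
The threshold wavelength is λ₀ = hc/φ = 248.0 nm.
Since 930.3 nm > 248.0 nm, the photons lack sufficient energy.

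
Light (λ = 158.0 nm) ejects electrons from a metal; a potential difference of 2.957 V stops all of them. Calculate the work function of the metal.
4.89 eV

The stopping potential gives the maximum kinetic energy: KE_max = eV_s = 2.957 eV

From Einstein's photoelectric equation: KE_max = hc/λ - φ
Rearranging: φ = hc/λ - KE_max

Calculate photon energy:
E_photon = hc/λ = (6.626×10⁻³⁴ J·s)(3×10⁸ m/s) / (158.0×10⁻⁹ m) = 7.8471 eV

Therefore:
φ = 7.8471 - 2.957 = 4.89 eV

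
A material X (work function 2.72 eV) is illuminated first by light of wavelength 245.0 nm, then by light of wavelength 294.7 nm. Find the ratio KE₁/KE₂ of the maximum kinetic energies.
1.5739

Using Einstein's equation: KE_max = hc/λ - φ

For λ₁ = 245.0 nm:
E₁ = hc/λ₁ = 5.0606 eV
KE₁ = E₁ - φ = 5.0606 - 2.72 = 2.3406 eV

For λ₂ = 294.7 nm:
E₂ = hc/λ₂ = 4.2071 eV
KE₂ = E₂ - φ = 4.2071 - 2.72 = 1.4871 eV

Ratio: KE₁/KE₂ = 2.3406/1.4871 = 1.5739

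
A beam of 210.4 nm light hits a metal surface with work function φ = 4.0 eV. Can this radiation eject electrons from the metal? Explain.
Yes

For photoemission, the photon energy must exceed the work function.

Photon energy: E = hc/λ = 5.8928 eV
Work function: φ = 4.0 eV

Since E_photon (5.8928 eV) > φ (4.0 eV), photoemission WILL occur.
The threshold wavelength is λ₀ = hc/φ = 310.0 nm.
Since 210.4 nm < 310.0 nm, the light has sufficient energy.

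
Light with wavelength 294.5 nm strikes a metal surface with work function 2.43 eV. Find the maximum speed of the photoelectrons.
7.9129e+05 m/s

First, find the maximum kinetic energy:
E_photon = hc/λ = 4.2100 eV
KE_max = E_photon - φ = 4.2100 - 2.43 = 1.7800 eV

Convert to Joules: KE_max = 1.7800 × 1.602×10⁻¹⁹ J = 2.8519e-19 J

Then use KE = ½mv² to find velocity:
v = √(2·KE/m) = √(2 × 2.8519e-19 J / 9.109e-31 kg)
v = 7.9129e+05 m/s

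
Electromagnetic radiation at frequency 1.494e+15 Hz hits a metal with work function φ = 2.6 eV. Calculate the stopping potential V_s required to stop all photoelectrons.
3.5787 V

The stopping potential V_s satisfies: eV_s = KE_max

First, find KE_max using Einstein's equation:
E_photon = hf = (6.626×10⁻³⁴ J·s)(1.494e+15 Hz) = 6.1787 eV
KE_max = E_photon - φ = 6.1787 - 2.6 = 3.5787 eV

Since eV_s = KE_max:
V_s = KE_max/e = 3.5787 V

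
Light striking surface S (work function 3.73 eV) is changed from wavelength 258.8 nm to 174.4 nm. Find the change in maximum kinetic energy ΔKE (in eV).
2.3185 eV

Using Einstein's equation: KE_max = hc/λ - φ

For λ₁ = 258.8 nm:
KE₁ = hc/λ₁ - φ = 4.7907 - 3.73 = 1.0607 eV

For λ₂ = 174.4 nm:
KE₂ = hc/λ₂ - φ = 7.1092 - 3.73 = 3.3792 eV

Change in KE:
ΔKE = KE₂ - KE₁ = 3.3792 - 1.0607 = 2.3185 eV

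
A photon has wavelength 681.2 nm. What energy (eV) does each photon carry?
1.8201 eV

Using E = hf = hc/λ:

E = hc/λ = (6.626×10⁻³⁴ J·s)(3×10⁸ m/s) / (681.2×10⁻⁹ m)
E = 1.8201 eV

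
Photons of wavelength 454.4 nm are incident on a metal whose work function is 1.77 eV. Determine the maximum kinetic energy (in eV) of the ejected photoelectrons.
0.9585 eV

Using Einstein's photoelectric equation: KE_max = hf - φ = hc/λ - φ

First, calculate the photon energy:
E_photon = hc/λ = (6.626×10⁻³⁴ J·s)(3×10⁸ m/s) / (454.4×10⁻⁹ m)
E_photon = 2.7285 eV

Then, the maximum kinetic energy:
KE_max = E_photon - φ = 2.7285 eV - 1.77 eV = 0.9585 eV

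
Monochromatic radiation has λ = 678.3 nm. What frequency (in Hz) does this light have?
4.4198e+14 Hz

Using the wave equation: c = fλ

Solving for frequency:
f = c/λ = (3×10⁸ m/s) / (678.3×10⁻⁹ m)
f = 4.4198e+14 Hz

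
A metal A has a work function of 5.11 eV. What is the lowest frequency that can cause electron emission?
1.2356e+15 Hz

The threshold frequency is when the photon energy equals the work function:
hf₀ = φ

Solving for f₀:
f₀ = φ/h = (5.11 eV × 1.602×10⁻¹⁹ J/eV) / (6.626×10⁻³⁴ J·s)
f₀ = 1.2356e+15 Hz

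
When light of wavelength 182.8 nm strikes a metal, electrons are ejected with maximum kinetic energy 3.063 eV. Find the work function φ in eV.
3.72 eV

From Einstein's photoelectric equation: KE_max = hf - φ = hc/λ - φ

Rearranging for φ:
φ = hc/λ - KE_max

Calculate photon energy:
E_photon = hc/λ = 6.7825 eV

Therefore:
φ = 6.7825 - 3.063 = 3.72 eV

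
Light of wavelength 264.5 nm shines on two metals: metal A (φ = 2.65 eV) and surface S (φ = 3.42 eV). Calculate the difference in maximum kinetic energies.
0.7700 eV

Using KE_max = hc/λ - φ for each metal:

Photon energy: E = hc/λ = 4.6875 eV

For metal A (φ₁ = 2.65 eV):
KE₁ = E - φ₁ = 4.6875 - 2.65 = 2.0375 eV

For surface S (φ₂ = 3.42 eV):
KE₂ = E - φ₂ = 4.6875 - 3.42 = 1.2675 eV

Difference:
ΔKE = KE₁ - KE₂ = 2.0375 - 1.2675 = 0.7700 eV

Note: The difference equals the difference in work functions: 3.42 - 2.65 = 0.77 eV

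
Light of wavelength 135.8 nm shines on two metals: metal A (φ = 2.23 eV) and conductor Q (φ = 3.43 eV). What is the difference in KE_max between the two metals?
1.2000 eV

Using KE_max = hc/λ - φ for each metal:

Photon energy: E = hc/λ = 9.1299 eV

For metal A (φ₁ = 2.23 eV):
KE₁ = E - φ₁ = 9.1299 - 2.23 = 6.8999 eV

For conductor Q (φ₂ = 3.43 eV):
KE₂ = E - φ₂ = 9.1299 - 3.43 = 5.6999 eV

Difference:
ΔKE = KE₁ - KE₂ = 6.8999 - 5.6999 = 1.2000 eV

Note: The difference equals the difference in work functions: 3.43 - 2.23 = 1.20 eV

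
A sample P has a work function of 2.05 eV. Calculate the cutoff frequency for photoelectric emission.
4.9569e+14 Hz

The threshold frequency is when the photon energy equals the work function:
hf₀ = φ

Solving for f₀:
f₀ = φ/h = (2.05 eV × 1.602×10⁻¹⁹ J/eV) / (6.626×10⁻³⁴ J·s)
f₀ = 4.9569e+14 Hz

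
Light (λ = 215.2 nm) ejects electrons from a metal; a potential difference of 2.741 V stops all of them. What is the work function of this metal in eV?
3.02 eV

The stopping potential gives the maximum kinetic energy: KE_max = eV_s = 2.741 eV

From Einstein's photoelectric equation: KE_max = hc/λ - φ
Rearranging: φ = hc/λ - KE_max

Calculate photon energy:
E_photon = hc/λ = (6.626×10⁻³⁴ J·s)(3×10⁸ m/s) / (215.2×10⁻⁹ m) = 5.7613 eV

Therefore:
φ = 5.7613 - 2.741 = 3.02 eV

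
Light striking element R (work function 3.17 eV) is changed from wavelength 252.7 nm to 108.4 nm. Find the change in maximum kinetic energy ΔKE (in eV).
6.5313 eV

Using Einstein's equation: KE_max = hc/λ - φ

For λ₁ = 252.7 nm:
KE₁ = hc/λ₁ - φ = 4.9064 - 3.17 = 1.7364 eV

For λ₂ = 108.4 nm:
KE₂ = hc/λ₂ - φ = 11.4377 - 3.17 = 8.2677 eV

Change in KE:
ΔKE = KE₂ - KE₁ = 8.2677 - 1.7364 = 6.5313 eV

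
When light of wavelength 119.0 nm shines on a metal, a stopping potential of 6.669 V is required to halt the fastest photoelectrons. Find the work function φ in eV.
3.75 eV

The stopping potential gives the maximum kinetic energy: KE_max = eV_s = 6.669 eV

From Einstein's photoelectric equation: KE_max = hc/λ - φ
Rearranging: φ = hc/λ - KE_max

Calculate photon energy:
E_photon = hc/λ = (6.626×10⁻³⁴ J·s)(3×10⁸ m/s) / (119.0×10⁻⁹ m) = 10.4188 eV

Therefore:
φ = 10.4188 - 6.669 = 3.75 eV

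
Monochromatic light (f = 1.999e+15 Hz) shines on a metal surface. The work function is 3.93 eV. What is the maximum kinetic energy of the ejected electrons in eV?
4.3372 eV

Using Einstein's photoelectric equation: KE_max = hf - φ

First, calculate the photon energy:
E_photon = hf = (6.626×10⁻³⁴ J·s)(1.999e+15 Hz)
E_photon = 8.2672 eV

Then, the maximum kinetic energy:
KE_max = E_photon - φ = 8.2672 eV - 3.93 eV = 4.3372 eV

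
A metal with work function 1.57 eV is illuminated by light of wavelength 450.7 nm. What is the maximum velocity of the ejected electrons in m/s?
6.4452e+05 m/s

First, find the maximum kinetic energy:
E_photon = hc/λ = 2.7509 eV
KE_max = E_photon - φ = 2.7509 - 1.57 = 1.1809 eV

Convert to Joules: KE_max = 1.1809 × 1.602×10⁻¹⁹ J = 1.8921e-19 J

Then use KE = ½mv² to find velocity:
v = √(2·KE/m) = √(2 × 1.8921e-19 J / 9.109e-31 kg)
v = 6.4452e+05 m/s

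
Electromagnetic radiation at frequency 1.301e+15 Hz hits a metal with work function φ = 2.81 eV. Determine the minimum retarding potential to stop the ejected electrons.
2.5705 V

The stopping potential V_s satisfies: eV_s = KE_max

First, find KE_max using Einstein's equation:
E_photon = hf = (6.626×10⁻³⁴ J·s)(1.301e+15 Hz) = 5.3805 eV
KE_max = E_photon - φ = 5.3805 - 2.81 = 2.5705 eV

Since eV_s = KE_max:
V_s = KE_max/e = 2.5705 V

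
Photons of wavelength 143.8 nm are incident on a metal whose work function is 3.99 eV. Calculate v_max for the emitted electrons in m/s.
1.2765e+06 m/s

First, find the maximum kinetic energy:
E_photon = hc/λ = 8.6220 eV
KE_max = E_photon - φ = 8.6220 - 3.99 = 4.6320 eV

Convert to Joules: KE_max = 4.6320 × 1.602×10⁻¹⁹ J = 7.4213e-19 J

Then use KE = ½mv² to find velocity:
v = √(2·KE/m) = √(2 × 7.4213e-19 J / 9.109e-31 kg)
v = 1.2765e+06 m/s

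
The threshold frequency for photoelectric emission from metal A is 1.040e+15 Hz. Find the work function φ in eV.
4.30 eV

At the threshold frequency, photon energy equals work function:
φ = hf₀

Calculating:
φ = (6.626×10⁻³⁴ J·s)(1.040e+15 Hz)
φ = 4.30 eV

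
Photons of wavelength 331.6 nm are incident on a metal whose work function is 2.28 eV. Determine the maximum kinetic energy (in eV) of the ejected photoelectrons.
1.4590 eV

Using Einstein's photoelectric equation: KE_max = hf - φ = hc/λ - φ

First, calculate the photon energy:
E_photon = hc/λ = (6.626×10⁻³⁴ J·s)(3×10⁸ m/s) / (331.6×10⁻⁹ m)
E_photon = 3.7390 eV

Then, the maximum kinetic energy:
KE_max = E_photon - φ = 3.7390 eV - 2.28 eV = 1.4590 eV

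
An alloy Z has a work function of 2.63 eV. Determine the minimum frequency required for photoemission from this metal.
6.3593e+14 Hz

The threshold frequency is when the photon energy equals the work function:
hf₀ = φ

Solving for f₀:
f₀ = φ/h = (2.63 eV × 1.602×10⁻¹⁹ J/eV) / (6.626×10⁻³⁴ J·s)
f₀ = 6.3593e+14 Hz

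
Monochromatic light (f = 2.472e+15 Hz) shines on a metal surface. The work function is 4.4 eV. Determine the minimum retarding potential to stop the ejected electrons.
5.8234 V

The stopping potential V_s satisfies: eV_s = KE_max

First, find KE_max using Einstein's equation:
E_photon = hf = (6.626×10⁻³⁴ J·s)(2.472e+15 Hz) = 10.2234 eV
KE_max = E_photon - φ = 10.2234 - 4.4 = 5.8234 eV

Since eV_s = KE_max:
V_s = KE_max/e = 5.8234 V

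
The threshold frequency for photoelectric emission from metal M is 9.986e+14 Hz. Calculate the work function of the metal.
4.13 eV

At the threshold frequency, photon energy equals work function:
φ = hf₀

Calculating:
φ = (6.626×10⁻³⁴ J·s)(9.986e+14 Hz)
φ = 4.13 eV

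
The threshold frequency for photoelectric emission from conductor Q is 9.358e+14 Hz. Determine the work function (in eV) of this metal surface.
3.87 eV

At the threshold frequency, photon energy equals work function:
φ = hf₀

Calculating:
φ = (6.626×10⁻³⁴ J·s)(9.358e+14 Hz)
φ = 3.87 eV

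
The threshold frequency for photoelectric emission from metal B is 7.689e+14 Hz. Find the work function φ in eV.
3.18 eV

At the threshold frequency, photon energy equals work function:
φ = hf₀

Calculating:
φ = (6.626×10⁻³⁴ J·s)(7.689e+14 Hz)
φ = 3.18 eV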